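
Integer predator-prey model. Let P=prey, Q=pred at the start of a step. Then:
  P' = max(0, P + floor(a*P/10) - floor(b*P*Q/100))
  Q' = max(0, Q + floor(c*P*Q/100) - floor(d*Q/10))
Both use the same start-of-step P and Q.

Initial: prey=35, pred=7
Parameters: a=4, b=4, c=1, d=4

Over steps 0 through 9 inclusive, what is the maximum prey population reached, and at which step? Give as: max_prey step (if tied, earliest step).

Answer: 58 5

Derivation:
Step 1: prey: 35+14-9=40; pred: 7+2-2=7
Step 2: prey: 40+16-11=45; pred: 7+2-2=7
Step 3: prey: 45+18-12=51; pred: 7+3-2=8
Step 4: prey: 51+20-16=55; pred: 8+4-3=9
Step 5: prey: 55+22-19=58; pred: 9+4-3=10
Step 6: prey: 58+23-23=58; pred: 10+5-4=11
Step 7: prey: 58+23-25=56; pred: 11+6-4=13
Step 8: prey: 56+22-29=49; pred: 13+7-5=15
Step 9: prey: 49+19-29=39; pred: 15+7-6=16
Max prey = 58 at step 5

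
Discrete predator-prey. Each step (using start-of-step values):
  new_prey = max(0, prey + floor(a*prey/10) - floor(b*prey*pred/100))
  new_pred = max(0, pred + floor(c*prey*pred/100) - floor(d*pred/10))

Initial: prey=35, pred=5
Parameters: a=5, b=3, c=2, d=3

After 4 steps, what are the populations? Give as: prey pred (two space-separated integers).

Step 1: prey: 35+17-5=47; pred: 5+3-1=7
Step 2: prey: 47+23-9=61; pred: 7+6-2=11
Step 3: prey: 61+30-20=71; pred: 11+13-3=21
Step 4: prey: 71+35-44=62; pred: 21+29-6=44

Answer: 62 44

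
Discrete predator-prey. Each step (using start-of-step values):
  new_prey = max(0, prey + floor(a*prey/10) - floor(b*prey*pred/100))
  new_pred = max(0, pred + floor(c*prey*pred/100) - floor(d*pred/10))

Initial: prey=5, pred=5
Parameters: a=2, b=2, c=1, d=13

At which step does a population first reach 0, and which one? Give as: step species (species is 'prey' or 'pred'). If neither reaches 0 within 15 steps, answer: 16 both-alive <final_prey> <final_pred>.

Answer: 1 pred

Derivation:
Step 1: prey: 5+1-0=6; pred: 5+0-6=0
First extinction: pred at step 1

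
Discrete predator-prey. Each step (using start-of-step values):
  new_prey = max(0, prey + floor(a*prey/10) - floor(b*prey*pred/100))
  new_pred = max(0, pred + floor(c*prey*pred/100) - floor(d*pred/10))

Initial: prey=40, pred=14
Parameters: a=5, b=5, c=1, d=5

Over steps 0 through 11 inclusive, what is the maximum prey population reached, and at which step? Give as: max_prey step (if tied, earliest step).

Answer: 115 10

Derivation:
Step 1: prey: 40+20-28=32; pred: 14+5-7=12
Step 2: prey: 32+16-19=29; pred: 12+3-6=9
Step 3: prey: 29+14-13=30; pred: 9+2-4=7
Step 4: prey: 30+15-10=35; pred: 7+2-3=6
Step 5: prey: 35+17-10=42; pred: 6+2-3=5
Step 6: prey: 42+21-10=53; pred: 5+2-2=5
Step 7: prey: 53+26-13=66; pred: 5+2-2=5
Step 8: prey: 66+33-16=83; pred: 5+3-2=6
Step 9: prey: 83+41-24=100; pred: 6+4-3=7
Step 10: prey: 100+50-35=115; pred: 7+7-3=11
Step 11: prey: 115+57-63=109; pred: 11+12-5=18
Max prey = 115 at step 10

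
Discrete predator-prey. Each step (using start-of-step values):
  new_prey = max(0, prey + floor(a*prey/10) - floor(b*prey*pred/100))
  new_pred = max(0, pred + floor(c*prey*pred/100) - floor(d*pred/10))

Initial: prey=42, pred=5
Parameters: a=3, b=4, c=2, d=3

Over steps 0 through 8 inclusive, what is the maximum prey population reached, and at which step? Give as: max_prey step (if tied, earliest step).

Step 1: prey: 42+12-8=46; pred: 5+4-1=8
Step 2: prey: 46+13-14=45; pred: 8+7-2=13
Step 3: prey: 45+13-23=35; pred: 13+11-3=21
Step 4: prey: 35+10-29=16; pred: 21+14-6=29
Step 5: prey: 16+4-18=2; pred: 29+9-8=30
Step 6: prey: 2+0-2=0; pred: 30+1-9=22
Step 7: prey: 0+0-0=0; pred: 22+0-6=16
Step 8: prey: 0+0-0=0; pred: 16+0-4=12
Max prey = 46 at step 1

Answer: 46 1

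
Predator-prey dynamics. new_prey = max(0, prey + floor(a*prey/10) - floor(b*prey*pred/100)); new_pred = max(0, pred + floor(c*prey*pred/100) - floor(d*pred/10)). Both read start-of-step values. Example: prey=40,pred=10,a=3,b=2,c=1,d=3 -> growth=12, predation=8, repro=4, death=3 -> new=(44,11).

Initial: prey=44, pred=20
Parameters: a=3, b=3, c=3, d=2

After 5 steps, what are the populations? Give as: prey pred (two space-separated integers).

Answer: 0 40

Derivation:
Step 1: prey: 44+13-26=31; pred: 20+26-4=42
Step 2: prey: 31+9-39=1; pred: 42+39-8=73
Step 3: prey: 1+0-2=0; pred: 73+2-14=61
Step 4: prey: 0+0-0=0; pred: 61+0-12=49
Step 5: prey: 0+0-0=0; pred: 49+0-9=40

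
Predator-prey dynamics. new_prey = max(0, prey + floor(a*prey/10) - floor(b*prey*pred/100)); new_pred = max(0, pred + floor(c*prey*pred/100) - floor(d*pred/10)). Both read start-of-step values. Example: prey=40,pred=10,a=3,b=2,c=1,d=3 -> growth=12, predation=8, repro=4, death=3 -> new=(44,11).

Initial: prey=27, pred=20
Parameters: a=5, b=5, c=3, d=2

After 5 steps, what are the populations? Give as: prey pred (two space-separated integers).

Step 1: prey: 27+13-27=13; pred: 20+16-4=32
Step 2: prey: 13+6-20=0; pred: 32+12-6=38
Step 3: prey: 0+0-0=0; pred: 38+0-7=31
Step 4: prey: 0+0-0=0; pred: 31+0-6=25
Step 5: prey: 0+0-0=0; pred: 25+0-5=20

Answer: 0 20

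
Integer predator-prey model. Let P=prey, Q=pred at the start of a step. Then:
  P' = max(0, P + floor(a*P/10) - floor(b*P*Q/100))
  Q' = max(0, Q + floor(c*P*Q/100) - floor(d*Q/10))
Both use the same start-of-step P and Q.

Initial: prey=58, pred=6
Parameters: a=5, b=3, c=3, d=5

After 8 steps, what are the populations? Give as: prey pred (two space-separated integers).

Answer: 0 11

Derivation:
Step 1: prey: 58+29-10=77; pred: 6+10-3=13
Step 2: prey: 77+38-30=85; pred: 13+30-6=37
Step 3: prey: 85+42-94=33; pred: 37+94-18=113
Step 4: prey: 33+16-111=0; pred: 113+111-56=168
Step 5: prey: 0+0-0=0; pred: 168+0-84=84
Step 6: prey: 0+0-0=0; pred: 84+0-42=42
Step 7: prey: 0+0-0=0; pred: 42+0-21=21
Step 8: prey: 0+0-0=0; pred: 21+0-10=11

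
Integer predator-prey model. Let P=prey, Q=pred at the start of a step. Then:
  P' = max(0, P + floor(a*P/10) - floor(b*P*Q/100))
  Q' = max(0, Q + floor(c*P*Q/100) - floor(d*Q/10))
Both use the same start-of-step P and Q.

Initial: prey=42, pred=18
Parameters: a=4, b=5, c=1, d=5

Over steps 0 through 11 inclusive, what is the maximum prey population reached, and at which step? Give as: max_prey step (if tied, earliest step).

Answer: 83 11

Derivation:
Step 1: prey: 42+16-37=21; pred: 18+7-9=16
Step 2: prey: 21+8-16=13; pred: 16+3-8=11
Step 3: prey: 13+5-7=11; pred: 11+1-5=7
Step 4: prey: 11+4-3=12; pred: 7+0-3=4
Step 5: prey: 12+4-2=14; pred: 4+0-2=2
Step 6: prey: 14+5-1=18; pred: 2+0-1=1
Step 7: prey: 18+7-0=25; pred: 1+0-0=1
Step 8: prey: 25+10-1=34; pred: 1+0-0=1
Step 9: prey: 34+13-1=46; pred: 1+0-0=1
Step 10: prey: 46+18-2=62; pred: 1+0-0=1
Step 11: prey: 62+24-3=83; pred: 1+0-0=1
Max prey = 83 at step 11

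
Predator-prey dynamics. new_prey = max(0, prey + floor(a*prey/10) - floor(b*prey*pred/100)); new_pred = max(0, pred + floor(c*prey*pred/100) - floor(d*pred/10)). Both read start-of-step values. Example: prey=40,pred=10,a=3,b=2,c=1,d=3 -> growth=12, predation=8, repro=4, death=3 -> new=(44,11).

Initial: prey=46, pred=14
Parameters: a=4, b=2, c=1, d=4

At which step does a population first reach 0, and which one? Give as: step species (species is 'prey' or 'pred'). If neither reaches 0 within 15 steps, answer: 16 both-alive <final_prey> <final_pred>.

Step 1: prey: 46+18-12=52; pred: 14+6-5=15
Step 2: prey: 52+20-15=57; pred: 15+7-6=16
Step 3: prey: 57+22-18=61; pred: 16+9-6=19
Step 4: prey: 61+24-23=62; pred: 19+11-7=23
Step 5: prey: 62+24-28=58; pred: 23+14-9=28
Step 6: prey: 58+23-32=49; pred: 28+16-11=33
Step 7: prey: 49+19-32=36; pred: 33+16-13=36
Step 8: prey: 36+14-25=25; pred: 36+12-14=34
Step 9: prey: 25+10-17=18; pred: 34+8-13=29
Step 10: prey: 18+7-10=15; pred: 29+5-11=23
Step 11: prey: 15+6-6=15; pred: 23+3-9=17
Step 12: prey: 15+6-5=16; pred: 17+2-6=13
Step 13: prey: 16+6-4=18; pred: 13+2-5=10
Step 14: prey: 18+7-3=22; pred: 10+1-4=7
Step 15: prey: 22+8-3=27; pred: 7+1-2=6
No extinction within 15 steps

Answer: 16 both-alive 27 6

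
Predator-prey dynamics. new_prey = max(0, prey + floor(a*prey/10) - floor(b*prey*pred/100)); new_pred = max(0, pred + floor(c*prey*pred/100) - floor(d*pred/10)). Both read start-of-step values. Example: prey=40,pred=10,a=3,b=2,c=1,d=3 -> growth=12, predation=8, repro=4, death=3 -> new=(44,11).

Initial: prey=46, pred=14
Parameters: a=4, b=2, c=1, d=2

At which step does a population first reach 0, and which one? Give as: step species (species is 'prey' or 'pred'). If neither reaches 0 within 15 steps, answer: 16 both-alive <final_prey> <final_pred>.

Step 1: prey: 46+18-12=52; pred: 14+6-2=18
Step 2: prey: 52+20-18=54; pred: 18+9-3=24
Step 3: prey: 54+21-25=50; pred: 24+12-4=32
Step 4: prey: 50+20-32=38; pred: 32+16-6=42
Step 5: prey: 38+15-31=22; pred: 42+15-8=49
Step 6: prey: 22+8-21=9; pred: 49+10-9=50
Step 7: prey: 9+3-9=3; pred: 50+4-10=44
Step 8: prey: 3+1-2=2; pred: 44+1-8=37
Step 9: prey: 2+0-1=1; pred: 37+0-7=30
Step 10: prey: 1+0-0=1; pred: 30+0-6=24
Step 11: prey: 1+0-0=1; pred: 24+0-4=20
Step 12: prey: 1+0-0=1; pred: 20+0-4=16
Step 13: prey: 1+0-0=1; pred: 16+0-3=13
Step 14: prey: 1+0-0=1; pred: 13+0-2=11
Step 15: prey: 1+0-0=1; pred: 11+0-2=9
No extinction within 15 steps

Answer: 16 both-alive 1 9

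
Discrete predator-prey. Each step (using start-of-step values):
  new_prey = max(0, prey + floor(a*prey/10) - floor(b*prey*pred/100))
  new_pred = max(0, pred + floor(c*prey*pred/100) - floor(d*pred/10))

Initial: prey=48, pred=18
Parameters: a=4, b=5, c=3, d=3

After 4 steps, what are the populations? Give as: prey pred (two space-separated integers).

Answer: 0 27

Derivation:
Step 1: prey: 48+19-43=24; pred: 18+25-5=38
Step 2: prey: 24+9-45=0; pred: 38+27-11=54
Step 3: prey: 0+0-0=0; pred: 54+0-16=38
Step 4: prey: 0+0-0=0; pred: 38+0-11=27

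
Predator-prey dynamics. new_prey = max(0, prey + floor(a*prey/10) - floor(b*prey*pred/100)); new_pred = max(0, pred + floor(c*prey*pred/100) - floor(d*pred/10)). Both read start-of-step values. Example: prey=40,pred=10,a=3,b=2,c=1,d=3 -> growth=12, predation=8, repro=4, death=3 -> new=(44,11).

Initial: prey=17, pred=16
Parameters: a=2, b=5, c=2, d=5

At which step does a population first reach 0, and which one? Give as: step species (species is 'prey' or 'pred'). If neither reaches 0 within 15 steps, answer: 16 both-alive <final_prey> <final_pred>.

Step 1: prey: 17+3-13=7; pred: 16+5-8=13
Step 2: prey: 7+1-4=4; pred: 13+1-6=8
Step 3: prey: 4+0-1=3; pred: 8+0-4=4
Step 4: prey: 3+0-0=3; pred: 4+0-2=2
Step 5: prey: 3+0-0=3; pred: 2+0-1=1
Step 6: prey: 3+0-0=3; pred: 1+0-0=1
Steps 7-15: state stable at prey=3, pred=1 (no change)
No extinction within 15 steps

Answer: 16 both-alive 3 1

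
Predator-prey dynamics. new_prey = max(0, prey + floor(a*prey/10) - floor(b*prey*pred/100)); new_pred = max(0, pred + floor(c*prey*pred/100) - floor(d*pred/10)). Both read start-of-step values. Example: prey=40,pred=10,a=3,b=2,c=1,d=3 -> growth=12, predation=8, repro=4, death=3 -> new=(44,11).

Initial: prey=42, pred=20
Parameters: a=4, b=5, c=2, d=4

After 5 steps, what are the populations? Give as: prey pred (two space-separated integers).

Answer: 0 6

Derivation:
Step 1: prey: 42+16-42=16; pred: 20+16-8=28
Step 2: prey: 16+6-22=0; pred: 28+8-11=25
Step 3: prey: 0+0-0=0; pred: 25+0-10=15
Step 4: prey: 0+0-0=0; pred: 15+0-6=9
Step 5: prey: 0+0-0=0; pred: 9+0-3=6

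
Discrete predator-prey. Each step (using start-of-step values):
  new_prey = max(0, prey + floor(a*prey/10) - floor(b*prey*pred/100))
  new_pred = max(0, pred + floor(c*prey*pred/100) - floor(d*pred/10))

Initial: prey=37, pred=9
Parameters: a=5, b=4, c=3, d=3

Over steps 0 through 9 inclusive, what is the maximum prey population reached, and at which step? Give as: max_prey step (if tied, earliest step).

Answer: 42 1

Derivation:
Step 1: prey: 37+18-13=42; pred: 9+9-2=16
Step 2: prey: 42+21-26=37; pred: 16+20-4=32
Step 3: prey: 37+18-47=8; pred: 32+35-9=58
Step 4: prey: 8+4-18=0; pred: 58+13-17=54
Step 5: prey: 0+0-0=0; pred: 54+0-16=38
Step 6: prey: 0+0-0=0; pred: 38+0-11=27
Step 7: prey: 0+0-0=0; pred: 27+0-8=19
Step 8: prey: 0+0-0=0; pred: 19+0-5=14
Step 9: prey: 0+0-0=0; pred: 14+0-4=10
Max prey = 42 at step 1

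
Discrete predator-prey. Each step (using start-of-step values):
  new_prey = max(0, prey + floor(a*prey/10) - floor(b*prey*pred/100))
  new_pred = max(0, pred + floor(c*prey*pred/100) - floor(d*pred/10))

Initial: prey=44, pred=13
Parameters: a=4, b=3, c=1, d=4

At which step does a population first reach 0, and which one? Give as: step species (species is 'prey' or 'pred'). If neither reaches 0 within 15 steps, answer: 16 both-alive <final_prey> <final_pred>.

Answer: 16 both-alive 44 13

Derivation:
Step 1: prey: 44+17-17=44; pred: 13+5-5=13
Steps 2-15: state stable at prey=44, pred=13 (no change)
No extinction within 15 steps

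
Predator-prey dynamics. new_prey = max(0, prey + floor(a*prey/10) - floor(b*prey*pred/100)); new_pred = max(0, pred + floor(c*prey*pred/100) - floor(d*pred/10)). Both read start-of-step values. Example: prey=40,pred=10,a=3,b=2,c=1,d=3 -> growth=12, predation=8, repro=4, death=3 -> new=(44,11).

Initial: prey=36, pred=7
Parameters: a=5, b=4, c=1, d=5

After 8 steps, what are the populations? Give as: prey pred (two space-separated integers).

Step 1: prey: 36+18-10=44; pred: 7+2-3=6
Step 2: prey: 44+22-10=56; pred: 6+2-3=5
Step 3: prey: 56+28-11=73; pred: 5+2-2=5
Step 4: prey: 73+36-14=95; pred: 5+3-2=6
Step 5: prey: 95+47-22=120; pred: 6+5-3=8
Step 6: prey: 120+60-38=142; pred: 8+9-4=13
Step 7: prey: 142+71-73=140; pred: 13+18-6=25
Step 8: prey: 140+70-140=70; pred: 25+35-12=48

Answer: 70 48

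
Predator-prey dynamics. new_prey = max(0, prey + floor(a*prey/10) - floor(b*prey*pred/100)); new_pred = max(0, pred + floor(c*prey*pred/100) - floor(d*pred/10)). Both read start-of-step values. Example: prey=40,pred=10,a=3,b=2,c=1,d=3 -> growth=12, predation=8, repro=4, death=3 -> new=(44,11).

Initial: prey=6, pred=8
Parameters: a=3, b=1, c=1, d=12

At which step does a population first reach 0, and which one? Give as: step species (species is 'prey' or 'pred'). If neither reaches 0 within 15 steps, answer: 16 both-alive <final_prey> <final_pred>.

Answer: 1 pred

Derivation:
Step 1: prey: 6+1-0=7; pred: 8+0-9=0
First extinction: pred at step 1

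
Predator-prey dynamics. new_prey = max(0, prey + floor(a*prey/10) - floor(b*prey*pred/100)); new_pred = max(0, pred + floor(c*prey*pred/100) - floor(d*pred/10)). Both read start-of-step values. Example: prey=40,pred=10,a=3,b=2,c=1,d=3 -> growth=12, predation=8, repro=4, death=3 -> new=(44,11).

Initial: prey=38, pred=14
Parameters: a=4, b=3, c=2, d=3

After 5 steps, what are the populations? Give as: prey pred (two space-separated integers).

Answer: 1 31

Derivation:
Step 1: prey: 38+15-15=38; pred: 14+10-4=20
Step 2: prey: 38+15-22=31; pred: 20+15-6=29
Step 3: prey: 31+12-26=17; pred: 29+17-8=38
Step 4: prey: 17+6-19=4; pred: 38+12-11=39
Step 5: prey: 4+1-4=1; pred: 39+3-11=31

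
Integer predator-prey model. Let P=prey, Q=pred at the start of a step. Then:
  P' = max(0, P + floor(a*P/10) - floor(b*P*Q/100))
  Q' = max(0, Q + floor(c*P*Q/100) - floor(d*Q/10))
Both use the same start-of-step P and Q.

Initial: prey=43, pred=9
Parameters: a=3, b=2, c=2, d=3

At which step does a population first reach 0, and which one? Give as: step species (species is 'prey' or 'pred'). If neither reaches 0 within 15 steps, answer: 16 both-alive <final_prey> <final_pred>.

Answer: 6 prey

Derivation:
Step 1: prey: 43+12-7=48; pred: 9+7-2=14
Step 2: prey: 48+14-13=49; pred: 14+13-4=23
Step 3: prey: 49+14-22=41; pred: 23+22-6=39
Step 4: prey: 41+12-31=22; pred: 39+31-11=59
Step 5: prey: 22+6-25=3; pred: 59+25-17=67
Step 6: prey: 3+0-4=0; pred: 67+4-20=51
First extinction: prey at step 6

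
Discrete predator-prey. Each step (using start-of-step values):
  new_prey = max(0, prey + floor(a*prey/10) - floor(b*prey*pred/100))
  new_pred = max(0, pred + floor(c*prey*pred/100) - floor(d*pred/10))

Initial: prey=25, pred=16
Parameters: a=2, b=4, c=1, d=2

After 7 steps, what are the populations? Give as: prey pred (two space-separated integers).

Answer: 2 7

Derivation:
Step 1: prey: 25+5-16=14; pred: 16+4-3=17
Step 2: prey: 14+2-9=7; pred: 17+2-3=16
Step 3: prey: 7+1-4=4; pred: 16+1-3=14
Step 4: prey: 4+0-2=2; pred: 14+0-2=12
Step 5: prey: 2+0-0=2; pred: 12+0-2=10
Step 6: prey: 2+0-0=2; pred: 10+0-2=8
Step 7: prey: 2+0-0=2; pred: 8+0-1=7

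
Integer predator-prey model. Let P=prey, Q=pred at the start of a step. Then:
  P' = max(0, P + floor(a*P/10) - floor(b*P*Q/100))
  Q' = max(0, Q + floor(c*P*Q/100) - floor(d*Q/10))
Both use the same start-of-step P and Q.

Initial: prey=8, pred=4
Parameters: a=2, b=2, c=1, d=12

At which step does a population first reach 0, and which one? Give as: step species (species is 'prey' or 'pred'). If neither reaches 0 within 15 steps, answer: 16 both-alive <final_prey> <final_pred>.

Answer: 1 pred

Derivation:
Step 1: prey: 8+1-0=9; pred: 4+0-4=0
First extinction: pred at step 1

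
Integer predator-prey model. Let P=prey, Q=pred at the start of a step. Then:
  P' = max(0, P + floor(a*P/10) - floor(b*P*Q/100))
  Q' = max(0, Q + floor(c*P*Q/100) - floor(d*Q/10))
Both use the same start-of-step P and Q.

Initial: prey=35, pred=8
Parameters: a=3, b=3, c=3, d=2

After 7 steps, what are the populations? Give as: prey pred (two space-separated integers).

Step 1: prey: 35+10-8=37; pred: 8+8-1=15
Step 2: prey: 37+11-16=32; pred: 15+16-3=28
Step 3: prey: 32+9-26=15; pred: 28+26-5=49
Step 4: prey: 15+4-22=0; pred: 49+22-9=62
Step 5: prey: 0+0-0=0; pred: 62+0-12=50
Step 6: prey: 0+0-0=0; pred: 50+0-10=40
Step 7: prey: 0+0-0=0; pred: 40+0-8=32

Answer: 0 32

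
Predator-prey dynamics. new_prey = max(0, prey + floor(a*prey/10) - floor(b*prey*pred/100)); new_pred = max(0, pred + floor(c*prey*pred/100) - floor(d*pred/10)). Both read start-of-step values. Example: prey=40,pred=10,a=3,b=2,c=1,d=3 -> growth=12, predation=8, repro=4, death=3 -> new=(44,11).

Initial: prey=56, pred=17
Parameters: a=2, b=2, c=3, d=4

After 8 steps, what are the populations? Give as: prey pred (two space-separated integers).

Answer: 0 8

Derivation:
Step 1: prey: 56+11-19=48; pred: 17+28-6=39
Step 2: prey: 48+9-37=20; pred: 39+56-15=80
Step 3: prey: 20+4-32=0; pred: 80+48-32=96
Step 4: prey: 0+0-0=0; pred: 96+0-38=58
Step 5: prey: 0+0-0=0; pred: 58+0-23=35
Step 6: prey: 0+0-0=0; pred: 35+0-14=21
Step 7: prey: 0+0-0=0; pred: 21+0-8=13
Step 8: prey: 0+0-0=0; pred: 13+0-5=8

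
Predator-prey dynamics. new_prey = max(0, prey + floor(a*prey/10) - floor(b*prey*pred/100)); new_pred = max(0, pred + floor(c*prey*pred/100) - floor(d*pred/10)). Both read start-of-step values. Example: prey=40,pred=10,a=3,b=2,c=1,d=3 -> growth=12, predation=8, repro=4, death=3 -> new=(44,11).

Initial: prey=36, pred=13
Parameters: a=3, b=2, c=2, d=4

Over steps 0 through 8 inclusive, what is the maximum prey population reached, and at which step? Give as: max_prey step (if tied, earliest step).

Step 1: prey: 36+10-9=37; pred: 13+9-5=17
Step 2: prey: 37+11-12=36; pred: 17+12-6=23
Step 3: prey: 36+10-16=30; pred: 23+16-9=30
Step 4: prey: 30+9-18=21; pred: 30+18-12=36
Step 5: prey: 21+6-15=12; pred: 36+15-14=37
Step 6: prey: 12+3-8=7; pred: 37+8-14=31
Step 7: prey: 7+2-4=5; pred: 31+4-12=23
Step 8: prey: 5+1-2=4; pred: 23+2-9=16
Max prey = 37 at step 1

Answer: 37 1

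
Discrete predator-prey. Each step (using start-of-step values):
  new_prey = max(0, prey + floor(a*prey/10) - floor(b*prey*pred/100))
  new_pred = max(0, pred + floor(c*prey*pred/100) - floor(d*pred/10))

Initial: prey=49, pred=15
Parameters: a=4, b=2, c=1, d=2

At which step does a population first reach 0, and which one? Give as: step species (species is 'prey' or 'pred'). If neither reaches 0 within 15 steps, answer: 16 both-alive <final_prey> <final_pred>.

Step 1: prey: 49+19-14=54; pred: 15+7-3=19
Step 2: prey: 54+21-20=55; pred: 19+10-3=26
Step 3: prey: 55+22-28=49; pred: 26+14-5=35
Step 4: prey: 49+19-34=34; pred: 35+17-7=45
Step 5: prey: 34+13-30=17; pred: 45+15-9=51
Step 6: prey: 17+6-17=6; pred: 51+8-10=49
Step 7: prey: 6+2-5=3; pred: 49+2-9=42
Step 8: prey: 3+1-2=2; pred: 42+1-8=35
Step 9: prey: 2+0-1=1; pred: 35+0-7=28
Step 10: prey: 1+0-0=1; pred: 28+0-5=23
Step 11: prey: 1+0-0=1; pred: 23+0-4=19
Step 12: prey: 1+0-0=1; pred: 19+0-3=16
Step 13: prey: 1+0-0=1; pred: 16+0-3=13
Step 14: prey: 1+0-0=1; pred: 13+0-2=11
Step 15: prey: 1+0-0=1; pred: 11+0-2=9
No extinction within 15 steps

Answer: 16 both-alive 1 9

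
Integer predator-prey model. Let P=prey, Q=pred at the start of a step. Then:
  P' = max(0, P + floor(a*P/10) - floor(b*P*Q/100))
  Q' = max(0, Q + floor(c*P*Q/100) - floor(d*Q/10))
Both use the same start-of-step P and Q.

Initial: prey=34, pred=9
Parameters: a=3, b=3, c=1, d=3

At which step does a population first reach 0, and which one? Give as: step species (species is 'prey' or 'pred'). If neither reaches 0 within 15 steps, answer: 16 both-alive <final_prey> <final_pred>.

Step 1: prey: 34+10-9=35; pred: 9+3-2=10
Step 2: prey: 35+10-10=35; pred: 10+3-3=10
Steps 3-15: state stable at prey=35, pred=10 (no change)
No extinction within 15 steps

Answer: 16 both-alive 35 10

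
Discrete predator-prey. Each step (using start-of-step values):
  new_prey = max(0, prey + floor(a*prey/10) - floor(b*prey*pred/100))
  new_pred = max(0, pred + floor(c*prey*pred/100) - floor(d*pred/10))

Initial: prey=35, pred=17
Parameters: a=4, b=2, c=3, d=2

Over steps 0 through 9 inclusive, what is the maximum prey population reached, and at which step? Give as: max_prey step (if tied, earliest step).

Step 1: prey: 35+14-11=38; pred: 17+17-3=31
Step 2: prey: 38+15-23=30; pred: 31+35-6=60
Step 3: prey: 30+12-36=6; pred: 60+54-12=102
Step 4: prey: 6+2-12=0; pred: 102+18-20=100
Step 5: prey: 0+0-0=0; pred: 100+0-20=80
Step 6: prey: 0+0-0=0; pred: 80+0-16=64
Step 7: prey: 0+0-0=0; pred: 64+0-12=52
Step 8: prey: 0+0-0=0; pred: 52+0-10=42
Step 9: prey: 0+0-0=0; pred: 42+0-8=34
Max prey = 38 at step 1

Answer: 38 1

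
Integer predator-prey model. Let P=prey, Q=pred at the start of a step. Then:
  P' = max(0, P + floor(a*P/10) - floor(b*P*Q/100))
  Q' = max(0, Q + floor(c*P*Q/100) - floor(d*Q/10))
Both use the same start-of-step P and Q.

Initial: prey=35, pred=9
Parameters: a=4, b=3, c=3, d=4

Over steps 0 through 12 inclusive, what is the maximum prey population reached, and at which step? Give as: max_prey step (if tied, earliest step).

Answer: 40 1

Derivation:
Step 1: prey: 35+14-9=40; pred: 9+9-3=15
Step 2: prey: 40+16-18=38; pred: 15+18-6=27
Step 3: prey: 38+15-30=23; pred: 27+30-10=47
Step 4: prey: 23+9-32=0; pred: 47+32-18=61
Step 5: prey: 0+0-0=0; pred: 61+0-24=37
Step 6: prey: 0+0-0=0; pred: 37+0-14=23
Step 7: prey: 0+0-0=0; pred: 23+0-9=14
Step 8: prey: 0+0-0=0; pred: 14+0-5=9
Step 9: prey: 0+0-0=0; pred: 9+0-3=6
Step 10: prey: 0+0-0=0; pred: 6+0-2=4
Step 11: prey: 0+0-0=0; pred: 4+0-1=3
Step 12: prey: 0+0-0=0; pred: 3+0-1=2
Max prey = 40 at step 1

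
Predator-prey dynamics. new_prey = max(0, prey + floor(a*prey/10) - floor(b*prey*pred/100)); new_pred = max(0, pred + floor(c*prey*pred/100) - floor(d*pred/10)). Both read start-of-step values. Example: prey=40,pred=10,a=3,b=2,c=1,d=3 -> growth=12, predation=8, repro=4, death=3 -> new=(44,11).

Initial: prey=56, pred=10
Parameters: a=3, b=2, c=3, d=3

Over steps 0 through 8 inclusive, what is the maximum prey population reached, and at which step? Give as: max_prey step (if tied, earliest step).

Step 1: prey: 56+16-11=61; pred: 10+16-3=23
Step 2: prey: 61+18-28=51; pred: 23+42-6=59
Step 3: prey: 51+15-60=6; pred: 59+90-17=132
Step 4: prey: 6+1-15=0; pred: 132+23-39=116
Step 5: prey: 0+0-0=0; pred: 116+0-34=82
Step 6: prey: 0+0-0=0; pred: 82+0-24=58
Step 7: prey: 0+0-0=0; pred: 58+0-17=41
Step 8: prey: 0+0-0=0; pred: 41+0-12=29
Max prey = 61 at step 1

Answer: 61 1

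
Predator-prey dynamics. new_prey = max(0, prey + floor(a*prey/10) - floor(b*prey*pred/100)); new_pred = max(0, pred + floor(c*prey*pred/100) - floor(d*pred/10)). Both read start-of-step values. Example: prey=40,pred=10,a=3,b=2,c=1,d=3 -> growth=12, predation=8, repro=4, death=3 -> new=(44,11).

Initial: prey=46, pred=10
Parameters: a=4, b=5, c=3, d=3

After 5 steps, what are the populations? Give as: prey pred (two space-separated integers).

Step 1: prey: 46+18-23=41; pred: 10+13-3=20
Step 2: prey: 41+16-41=16; pred: 20+24-6=38
Step 3: prey: 16+6-30=0; pred: 38+18-11=45
Step 4: prey: 0+0-0=0; pred: 45+0-13=32
Step 5: prey: 0+0-0=0; pred: 32+0-9=23

Answer: 0 23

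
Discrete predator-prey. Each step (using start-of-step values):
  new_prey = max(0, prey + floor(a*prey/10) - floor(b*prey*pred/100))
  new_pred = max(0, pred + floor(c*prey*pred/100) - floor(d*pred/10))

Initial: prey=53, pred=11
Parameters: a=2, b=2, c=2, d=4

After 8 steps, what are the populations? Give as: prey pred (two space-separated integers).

Step 1: prey: 53+10-11=52; pred: 11+11-4=18
Step 2: prey: 52+10-18=44; pred: 18+18-7=29
Step 3: prey: 44+8-25=27; pred: 29+25-11=43
Step 4: prey: 27+5-23=9; pred: 43+23-17=49
Step 5: prey: 9+1-8=2; pred: 49+8-19=38
Step 6: prey: 2+0-1=1; pred: 38+1-15=24
Step 7: prey: 1+0-0=1; pred: 24+0-9=15
Step 8: prey: 1+0-0=1; pred: 15+0-6=9

Answer: 1 9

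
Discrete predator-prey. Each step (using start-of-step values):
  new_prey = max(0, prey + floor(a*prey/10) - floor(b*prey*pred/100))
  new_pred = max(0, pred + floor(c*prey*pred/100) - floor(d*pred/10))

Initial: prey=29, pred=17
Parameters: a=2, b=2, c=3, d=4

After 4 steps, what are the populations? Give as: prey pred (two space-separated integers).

Answer: 5 34

Derivation:
Step 1: prey: 29+5-9=25; pred: 17+14-6=25
Step 2: prey: 25+5-12=18; pred: 25+18-10=33
Step 3: prey: 18+3-11=10; pred: 33+17-13=37
Step 4: prey: 10+2-7=5; pred: 37+11-14=34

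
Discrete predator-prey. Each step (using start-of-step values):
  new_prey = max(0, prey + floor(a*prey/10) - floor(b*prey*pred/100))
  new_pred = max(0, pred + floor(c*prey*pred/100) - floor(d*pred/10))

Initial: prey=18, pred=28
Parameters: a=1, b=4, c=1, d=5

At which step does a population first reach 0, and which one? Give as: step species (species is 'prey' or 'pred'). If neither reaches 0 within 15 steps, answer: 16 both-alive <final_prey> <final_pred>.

Step 1: prey: 18+1-20=0; pred: 28+5-14=19
First extinction: prey at step 1

Answer: 1 prey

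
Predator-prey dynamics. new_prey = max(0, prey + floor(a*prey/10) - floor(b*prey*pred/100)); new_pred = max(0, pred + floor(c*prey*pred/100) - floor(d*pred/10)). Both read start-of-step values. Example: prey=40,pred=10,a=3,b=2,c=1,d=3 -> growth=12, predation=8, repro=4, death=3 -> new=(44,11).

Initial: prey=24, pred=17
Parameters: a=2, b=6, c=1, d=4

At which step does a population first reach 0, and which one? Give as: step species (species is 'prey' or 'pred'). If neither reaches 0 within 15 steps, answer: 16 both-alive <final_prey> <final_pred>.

Answer: 16 both-alive 1 2

Derivation:
Step 1: prey: 24+4-24=4; pred: 17+4-6=15
Step 2: prey: 4+0-3=1; pred: 15+0-6=9
Step 3: prey: 1+0-0=1; pred: 9+0-3=6
Step 4: prey: 1+0-0=1; pred: 6+0-2=4
Step 5: prey: 1+0-0=1; pred: 4+0-1=3
Step 6: prey: 1+0-0=1; pred: 3+0-1=2
Step 7: prey: 1+0-0=1; pred: 2+0-0=2
Steps 8-15: state stable at prey=1, pred=2 (no change)
No extinction within 15 steps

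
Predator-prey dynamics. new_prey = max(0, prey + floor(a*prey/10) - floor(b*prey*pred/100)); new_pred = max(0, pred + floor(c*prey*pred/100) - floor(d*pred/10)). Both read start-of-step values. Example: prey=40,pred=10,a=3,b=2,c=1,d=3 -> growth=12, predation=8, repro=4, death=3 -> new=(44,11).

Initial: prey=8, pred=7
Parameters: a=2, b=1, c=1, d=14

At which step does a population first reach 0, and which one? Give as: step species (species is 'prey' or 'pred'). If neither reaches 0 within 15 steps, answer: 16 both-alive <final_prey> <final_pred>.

Answer: 1 pred

Derivation:
Step 1: prey: 8+1-0=9; pred: 7+0-9=0
First extinction: pred at step 1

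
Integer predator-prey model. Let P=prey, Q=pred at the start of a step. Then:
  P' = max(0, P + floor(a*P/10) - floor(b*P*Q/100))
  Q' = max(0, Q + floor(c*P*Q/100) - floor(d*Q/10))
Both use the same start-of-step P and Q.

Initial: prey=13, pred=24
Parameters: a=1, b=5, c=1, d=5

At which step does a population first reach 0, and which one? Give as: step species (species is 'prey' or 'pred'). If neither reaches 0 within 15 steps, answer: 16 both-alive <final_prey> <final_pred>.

Step 1: prey: 13+1-15=0; pred: 24+3-12=15
First extinction: prey at step 1

Answer: 1 prey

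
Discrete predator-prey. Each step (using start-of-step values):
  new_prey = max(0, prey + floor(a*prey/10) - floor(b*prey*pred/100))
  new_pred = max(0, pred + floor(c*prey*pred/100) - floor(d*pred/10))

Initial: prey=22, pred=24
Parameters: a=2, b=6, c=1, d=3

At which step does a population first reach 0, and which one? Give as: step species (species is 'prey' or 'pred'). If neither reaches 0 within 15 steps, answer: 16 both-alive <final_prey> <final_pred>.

Answer: 1 prey

Derivation:
Step 1: prey: 22+4-31=0; pred: 24+5-7=22
First extinction: prey at step 1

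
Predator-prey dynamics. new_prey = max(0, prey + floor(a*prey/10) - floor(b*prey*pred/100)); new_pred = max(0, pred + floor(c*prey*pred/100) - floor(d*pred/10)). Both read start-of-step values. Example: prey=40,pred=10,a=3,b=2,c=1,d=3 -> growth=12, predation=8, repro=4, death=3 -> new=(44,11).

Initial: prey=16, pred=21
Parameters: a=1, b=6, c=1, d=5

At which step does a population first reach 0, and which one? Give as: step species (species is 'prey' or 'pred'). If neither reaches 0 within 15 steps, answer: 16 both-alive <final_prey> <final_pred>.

Answer: 1 prey

Derivation:
Step 1: prey: 16+1-20=0; pred: 21+3-10=14
First extinction: prey at step 1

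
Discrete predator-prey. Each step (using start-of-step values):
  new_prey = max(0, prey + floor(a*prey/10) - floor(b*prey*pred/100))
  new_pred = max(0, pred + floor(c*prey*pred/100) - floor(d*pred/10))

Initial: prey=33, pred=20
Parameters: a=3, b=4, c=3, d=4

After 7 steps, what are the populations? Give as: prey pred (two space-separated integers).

Answer: 0 3

Derivation:
Step 1: prey: 33+9-26=16; pred: 20+19-8=31
Step 2: prey: 16+4-19=1; pred: 31+14-12=33
Step 3: prey: 1+0-1=0; pred: 33+0-13=20
Step 4: prey: 0+0-0=0; pred: 20+0-8=12
Step 5: prey: 0+0-0=0; pred: 12+0-4=8
Step 6: prey: 0+0-0=0; pred: 8+0-3=5
Step 7: prey: 0+0-0=0; pred: 5+0-2=3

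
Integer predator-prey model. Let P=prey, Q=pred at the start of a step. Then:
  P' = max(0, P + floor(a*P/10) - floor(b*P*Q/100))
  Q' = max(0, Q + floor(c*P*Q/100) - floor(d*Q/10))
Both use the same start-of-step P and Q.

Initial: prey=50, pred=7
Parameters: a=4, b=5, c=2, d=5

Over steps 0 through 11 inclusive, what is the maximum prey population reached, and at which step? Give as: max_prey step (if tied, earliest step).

Answer: 53 1

Derivation:
Step 1: prey: 50+20-17=53; pred: 7+7-3=11
Step 2: prey: 53+21-29=45; pred: 11+11-5=17
Step 3: prey: 45+18-38=25; pred: 17+15-8=24
Step 4: prey: 25+10-30=5; pred: 24+12-12=24
Step 5: prey: 5+2-6=1; pred: 24+2-12=14
Step 6: prey: 1+0-0=1; pred: 14+0-7=7
Step 7: prey: 1+0-0=1; pred: 7+0-3=4
Step 8: prey: 1+0-0=1; pred: 4+0-2=2
Step 9: prey: 1+0-0=1; pred: 2+0-1=1
Step 10: prey: 1+0-0=1; pred: 1+0-0=1
Step 11: prey: 1+0-0=1; pred: 1+0-0=1
Max prey = 53 at step 1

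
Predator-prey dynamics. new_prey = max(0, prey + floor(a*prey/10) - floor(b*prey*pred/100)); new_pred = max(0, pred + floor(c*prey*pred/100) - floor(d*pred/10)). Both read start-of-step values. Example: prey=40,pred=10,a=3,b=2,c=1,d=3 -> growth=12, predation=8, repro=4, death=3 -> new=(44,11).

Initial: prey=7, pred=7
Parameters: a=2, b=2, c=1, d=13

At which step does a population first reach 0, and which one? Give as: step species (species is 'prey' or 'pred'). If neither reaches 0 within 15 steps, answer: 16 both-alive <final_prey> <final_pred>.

Step 1: prey: 7+1-0=8; pred: 7+0-9=0
First extinction: pred at step 1

Answer: 1 pred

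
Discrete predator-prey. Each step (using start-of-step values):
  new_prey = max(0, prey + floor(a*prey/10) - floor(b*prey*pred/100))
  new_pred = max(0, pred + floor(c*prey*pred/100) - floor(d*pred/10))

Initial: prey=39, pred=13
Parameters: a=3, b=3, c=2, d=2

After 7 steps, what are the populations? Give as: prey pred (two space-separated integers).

Answer: 0 20

Derivation:
Step 1: prey: 39+11-15=35; pred: 13+10-2=21
Step 2: prey: 35+10-22=23; pred: 21+14-4=31
Step 3: prey: 23+6-21=8; pred: 31+14-6=39
Step 4: prey: 8+2-9=1; pred: 39+6-7=38
Step 5: prey: 1+0-1=0; pred: 38+0-7=31
Step 6: prey: 0+0-0=0; pred: 31+0-6=25
Step 7: prey: 0+0-0=0; pred: 25+0-5=20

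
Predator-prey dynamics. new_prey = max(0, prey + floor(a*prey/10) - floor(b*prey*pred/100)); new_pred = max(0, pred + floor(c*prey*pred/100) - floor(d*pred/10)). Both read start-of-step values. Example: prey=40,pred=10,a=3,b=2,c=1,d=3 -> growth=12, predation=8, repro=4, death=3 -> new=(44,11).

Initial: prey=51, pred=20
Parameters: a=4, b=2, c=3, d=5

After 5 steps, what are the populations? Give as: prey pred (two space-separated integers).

Answer: 0 29

Derivation:
Step 1: prey: 51+20-20=51; pred: 20+30-10=40
Step 2: prey: 51+20-40=31; pred: 40+61-20=81
Step 3: prey: 31+12-50=0; pred: 81+75-40=116
Step 4: prey: 0+0-0=0; pred: 116+0-58=58
Step 5: prey: 0+0-0=0; pred: 58+0-29=29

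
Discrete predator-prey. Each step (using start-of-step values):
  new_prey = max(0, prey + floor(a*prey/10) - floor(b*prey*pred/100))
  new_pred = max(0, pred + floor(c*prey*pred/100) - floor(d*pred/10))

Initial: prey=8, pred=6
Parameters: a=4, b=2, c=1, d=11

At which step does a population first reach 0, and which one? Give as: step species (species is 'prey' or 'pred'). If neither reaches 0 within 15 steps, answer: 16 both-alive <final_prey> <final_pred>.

Step 1: prey: 8+3-0=11; pred: 6+0-6=0
First extinction: pred at step 1

Answer: 1 pred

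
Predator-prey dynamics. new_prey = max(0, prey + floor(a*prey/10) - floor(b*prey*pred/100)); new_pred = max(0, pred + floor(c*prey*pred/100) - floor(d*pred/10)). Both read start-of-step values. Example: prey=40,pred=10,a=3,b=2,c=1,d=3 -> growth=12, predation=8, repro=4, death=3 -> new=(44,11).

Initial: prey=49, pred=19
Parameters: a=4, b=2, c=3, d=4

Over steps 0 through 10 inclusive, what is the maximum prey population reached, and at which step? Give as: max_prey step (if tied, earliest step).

Step 1: prey: 49+19-18=50; pred: 19+27-7=39
Step 2: prey: 50+20-39=31; pred: 39+58-15=82
Step 3: prey: 31+12-50=0; pred: 82+76-32=126
Step 4: prey: 0+0-0=0; pred: 126+0-50=76
Step 5: prey: 0+0-0=0; pred: 76+0-30=46
Step 6: prey: 0+0-0=0; pred: 46+0-18=28
Step 7: prey: 0+0-0=0; pred: 28+0-11=17
Step 8: prey: 0+0-0=0; pred: 17+0-6=11
Step 9: prey: 0+0-0=0; pred: 11+0-4=7
Step 10: prey: 0+0-0=0; pred: 7+0-2=5
Max prey = 50 at step 1

Answer: 50 1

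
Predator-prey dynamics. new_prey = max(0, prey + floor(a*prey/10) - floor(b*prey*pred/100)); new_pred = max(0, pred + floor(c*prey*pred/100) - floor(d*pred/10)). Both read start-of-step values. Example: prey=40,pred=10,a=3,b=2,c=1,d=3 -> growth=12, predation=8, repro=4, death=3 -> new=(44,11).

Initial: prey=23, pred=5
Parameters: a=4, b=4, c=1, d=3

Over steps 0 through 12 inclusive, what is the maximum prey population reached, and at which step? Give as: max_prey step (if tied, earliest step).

Step 1: prey: 23+9-4=28; pred: 5+1-1=5
Step 2: prey: 28+11-5=34; pred: 5+1-1=5
Step 3: prey: 34+13-6=41; pred: 5+1-1=5
Step 4: prey: 41+16-8=49; pred: 5+2-1=6
Step 5: prey: 49+19-11=57; pred: 6+2-1=7
Step 6: prey: 57+22-15=64; pred: 7+3-2=8
Step 7: prey: 64+25-20=69; pred: 8+5-2=11
Step 8: prey: 69+27-30=66; pred: 11+7-3=15
Step 9: prey: 66+26-39=53; pred: 15+9-4=20
Step 10: prey: 53+21-42=32; pred: 20+10-6=24
Step 11: prey: 32+12-30=14; pred: 24+7-7=24
Step 12: prey: 14+5-13=6; pred: 24+3-7=20
Max prey = 69 at step 7

Answer: 69 7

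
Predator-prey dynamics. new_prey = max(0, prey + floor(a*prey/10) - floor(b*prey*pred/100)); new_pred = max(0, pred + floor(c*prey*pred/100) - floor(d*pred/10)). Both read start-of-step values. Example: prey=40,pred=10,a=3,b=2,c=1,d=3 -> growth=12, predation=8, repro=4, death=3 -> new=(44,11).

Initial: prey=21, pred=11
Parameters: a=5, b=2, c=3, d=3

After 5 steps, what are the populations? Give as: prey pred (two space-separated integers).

Answer: 8 97

Derivation:
Step 1: prey: 21+10-4=27; pred: 11+6-3=14
Step 2: prey: 27+13-7=33; pred: 14+11-4=21
Step 3: prey: 33+16-13=36; pred: 21+20-6=35
Step 4: prey: 36+18-25=29; pred: 35+37-10=62
Step 5: prey: 29+14-35=8; pred: 62+53-18=97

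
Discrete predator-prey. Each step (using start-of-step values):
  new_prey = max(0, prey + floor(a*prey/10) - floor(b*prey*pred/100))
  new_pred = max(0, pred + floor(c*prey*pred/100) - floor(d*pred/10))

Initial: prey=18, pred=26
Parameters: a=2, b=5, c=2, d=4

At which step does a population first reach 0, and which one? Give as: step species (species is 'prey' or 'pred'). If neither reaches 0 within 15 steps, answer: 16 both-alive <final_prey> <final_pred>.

Step 1: prey: 18+3-23=0; pred: 26+9-10=25
First extinction: prey at step 1

Answer: 1 prey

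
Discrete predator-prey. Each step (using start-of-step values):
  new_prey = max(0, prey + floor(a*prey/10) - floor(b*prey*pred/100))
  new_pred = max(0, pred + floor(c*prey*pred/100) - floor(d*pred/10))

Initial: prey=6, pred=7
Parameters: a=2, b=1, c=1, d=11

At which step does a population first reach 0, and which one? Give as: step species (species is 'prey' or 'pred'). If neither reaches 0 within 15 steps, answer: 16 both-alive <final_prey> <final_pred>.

Step 1: prey: 6+1-0=7; pred: 7+0-7=0
First extinction: pred at step 1

Answer: 1 pred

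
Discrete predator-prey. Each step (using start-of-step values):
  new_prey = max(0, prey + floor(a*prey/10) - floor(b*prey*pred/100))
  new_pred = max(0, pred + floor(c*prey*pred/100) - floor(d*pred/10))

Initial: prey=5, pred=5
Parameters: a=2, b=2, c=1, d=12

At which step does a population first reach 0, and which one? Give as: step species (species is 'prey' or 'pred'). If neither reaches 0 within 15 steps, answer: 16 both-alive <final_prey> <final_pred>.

Step 1: prey: 5+1-0=6; pred: 5+0-6=0
First extinction: pred at step 1

Answer: 1 pred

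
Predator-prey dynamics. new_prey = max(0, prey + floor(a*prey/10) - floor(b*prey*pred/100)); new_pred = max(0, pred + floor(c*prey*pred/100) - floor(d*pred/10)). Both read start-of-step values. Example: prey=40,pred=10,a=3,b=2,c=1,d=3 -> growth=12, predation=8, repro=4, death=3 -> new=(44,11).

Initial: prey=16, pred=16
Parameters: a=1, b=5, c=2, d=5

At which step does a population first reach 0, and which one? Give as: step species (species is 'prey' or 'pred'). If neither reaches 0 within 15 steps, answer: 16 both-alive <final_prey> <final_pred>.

Step 1: prey: 16+1-12=5; pred: 16+5-8=13
Step 2: prey: 5+0-3=2; pred: 13+1-6=8
Step 3: prey: 2+0-0=2; pred: 8+0-4=4
Step 4: prey: 2+0-0=2; pred: 4+0-2=2
Step 5: prey: 2+0-0=2; pred: 2+0-1=1
Step 6: prey: 2+0-0=2; pred: 1+0-0=1
Steps 7-15: state stable at prey=2, pred=1 (no change)
No extinction within 15 steps

Answer: 16 both-alive 2 1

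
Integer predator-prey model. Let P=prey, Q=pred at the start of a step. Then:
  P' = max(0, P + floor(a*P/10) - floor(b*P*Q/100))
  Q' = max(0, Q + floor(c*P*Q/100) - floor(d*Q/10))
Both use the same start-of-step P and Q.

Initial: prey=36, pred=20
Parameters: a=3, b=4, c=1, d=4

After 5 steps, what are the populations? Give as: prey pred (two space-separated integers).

Step 1: prey: 36+10-28=18; pred: 20+7-8=19
Step 2: prey: 18+5-13=10; pred: 19+3-7=15
Step 3: prey: 10+3-6=7; pred: 15+1-6=10
Step 4: prey: 7+2-2=7; pred: 10+0-4=6
Step 5: prey: 7+2-1=8; pred: 6+0-2=4

Answer: 8 4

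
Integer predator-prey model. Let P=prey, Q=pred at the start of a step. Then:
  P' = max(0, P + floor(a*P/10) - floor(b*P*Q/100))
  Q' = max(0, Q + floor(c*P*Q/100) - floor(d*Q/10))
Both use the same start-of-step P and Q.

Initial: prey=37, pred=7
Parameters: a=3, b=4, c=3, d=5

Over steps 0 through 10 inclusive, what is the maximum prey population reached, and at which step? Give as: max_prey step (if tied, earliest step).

Answer: 38 1

Derivation:
Step 1: prey: 37+11-10=38; pred: 7+7-3=11
Step 2: prey: 38+11-16=33; pred: 11+12-5=18
Step 3: prey: 33+9-23=19; pred: 18+17-9=26
Step 4: prey: 19+5-19=5; pred: 26+14-13=27
Step 5: prey: 5+1-5=1; pred: 27+4-13=18
Step 6: prey: 1+0-0=1; pred: 18+0-9=9
Step 7: prey: 1+0-0=1; pred: 9+0-4=5
Step 8: prey: 1+0-0=1; pred: 5+0-2=3
Step 9: prey: 1+0-0=1; pred: 3+0-1=2
Step 10: prey: 1+0-0=1; pred: 2+0-1=1
Max prey = 38 at step 1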